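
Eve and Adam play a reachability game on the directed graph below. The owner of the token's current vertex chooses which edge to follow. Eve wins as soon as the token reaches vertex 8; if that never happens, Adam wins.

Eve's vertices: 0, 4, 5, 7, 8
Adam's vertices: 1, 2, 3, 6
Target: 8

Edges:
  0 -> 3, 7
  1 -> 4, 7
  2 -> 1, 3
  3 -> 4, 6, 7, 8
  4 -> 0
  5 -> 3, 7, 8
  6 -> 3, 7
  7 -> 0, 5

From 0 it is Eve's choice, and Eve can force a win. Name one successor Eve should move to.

7

A0 = {8}
A1: add {5} — 5 (Eve) has 5→8.
A2: add {7} — 7 (Eve) has 7→5.
A3: add {0} — 0 (Eve) has 0→7.
A4: add {4} — 4 (Eve) has 4→0.
A5: add {1} — 1 (Adam): all of {4, 7} already in.
A6 = A5; e.g. 2 (Adam) can still go to 3. Fixed point.
From 0, successor 7 is in the attractor (rank 2); the other successor 3 is not.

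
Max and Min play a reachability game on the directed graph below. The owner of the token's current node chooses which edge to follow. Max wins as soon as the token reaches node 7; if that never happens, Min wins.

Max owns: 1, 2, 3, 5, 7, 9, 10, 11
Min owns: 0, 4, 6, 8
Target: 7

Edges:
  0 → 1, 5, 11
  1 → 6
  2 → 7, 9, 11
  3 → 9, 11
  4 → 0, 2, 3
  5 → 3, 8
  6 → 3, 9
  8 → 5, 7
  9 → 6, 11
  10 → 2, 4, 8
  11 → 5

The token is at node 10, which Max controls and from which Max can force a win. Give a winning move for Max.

A0 = {7}
A1: add {2} — 2 (Max) has 2→7.
A2: add {10} — 10 (Max) has 10→2.
A3 = A2; e.g. 0 (Min) can still go to 1. Fixed point.
From 10, successor 2 is in the attractor (rank 1); the other successors 4, 8 are not.

2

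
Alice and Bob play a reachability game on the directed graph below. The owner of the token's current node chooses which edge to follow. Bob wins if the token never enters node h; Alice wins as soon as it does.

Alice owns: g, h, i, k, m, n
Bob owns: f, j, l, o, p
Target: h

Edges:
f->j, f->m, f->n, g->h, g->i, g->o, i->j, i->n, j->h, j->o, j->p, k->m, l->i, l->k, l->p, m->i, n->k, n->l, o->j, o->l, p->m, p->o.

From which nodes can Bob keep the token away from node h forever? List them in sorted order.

A0 = {h}
A1: add {g} — g (Alice) has g→h.
A2 = A1; e.g. f (Bob) can still go to j. Fixed point.
Alice's attractor = {g, h}; Bob avoids the target exactly from the complement.

f, i, j, k, l, m, n, o, p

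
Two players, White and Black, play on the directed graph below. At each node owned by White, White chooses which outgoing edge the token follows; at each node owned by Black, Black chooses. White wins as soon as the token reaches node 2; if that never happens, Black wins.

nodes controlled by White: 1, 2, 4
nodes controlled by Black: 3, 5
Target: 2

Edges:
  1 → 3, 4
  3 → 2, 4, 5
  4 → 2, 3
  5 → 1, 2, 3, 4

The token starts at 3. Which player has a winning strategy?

Black

A0 = {2}
A1: add {4} — 4 (White) has 4→2.
A2: add {1} — 1 (White) has 1→4.
A3 = A2; e.g. 3 (Black) can still go to 5. Fixed point.
3 never enters the attractor, so Black can avoid the target forever.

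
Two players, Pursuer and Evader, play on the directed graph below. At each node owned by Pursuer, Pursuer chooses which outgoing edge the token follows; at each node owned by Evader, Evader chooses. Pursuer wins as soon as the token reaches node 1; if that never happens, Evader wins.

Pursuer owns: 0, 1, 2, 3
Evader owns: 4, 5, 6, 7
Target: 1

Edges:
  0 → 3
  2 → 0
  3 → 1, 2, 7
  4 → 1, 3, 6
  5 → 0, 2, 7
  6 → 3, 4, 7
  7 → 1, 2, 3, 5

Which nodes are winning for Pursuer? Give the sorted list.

A0 = {1}
A1: add {3} — 3 (Pursuer) has 3→1.
A2: add {0} — 0 (Pursuer) has 0→3.
A3: add {2} — 2 (Pursuer) has 2→0.
A4 = A3; e.g. 4 (Evader) can still go to 6. Fixed point.
Pursuer's winning region = {0, 1, 2, 3}.

0, 1, 2, 3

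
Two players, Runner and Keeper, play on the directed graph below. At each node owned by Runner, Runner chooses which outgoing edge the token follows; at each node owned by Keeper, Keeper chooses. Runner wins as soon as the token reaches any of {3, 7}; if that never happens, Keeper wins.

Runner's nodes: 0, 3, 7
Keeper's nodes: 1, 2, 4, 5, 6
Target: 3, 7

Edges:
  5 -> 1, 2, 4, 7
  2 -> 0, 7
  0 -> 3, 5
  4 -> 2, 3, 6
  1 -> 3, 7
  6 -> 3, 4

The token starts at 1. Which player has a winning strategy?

Runner

A0 = {3, 7}
A1: add {0, 1} — 0 (Runner) has 0→3; 1 (Keeper): all of {3, 7} already in.
1 ∈ A1, so Runner can force the target.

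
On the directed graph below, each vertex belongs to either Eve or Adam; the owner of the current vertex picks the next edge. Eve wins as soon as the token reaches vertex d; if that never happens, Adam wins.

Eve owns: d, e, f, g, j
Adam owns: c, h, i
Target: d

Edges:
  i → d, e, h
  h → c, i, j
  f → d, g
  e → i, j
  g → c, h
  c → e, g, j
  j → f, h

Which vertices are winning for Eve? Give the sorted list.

d, e, f, j

A0 = {d}
A1: add {f} — f (Eve) has f→d.
A2: add {j} — j (Eve) has j→f.
A3: add {e} — e (Eve) has e→j.
A4 = A3; e.g. c (Adam) can still go to g. Fixed point.
Eve's winning region = {d, e, f, j}.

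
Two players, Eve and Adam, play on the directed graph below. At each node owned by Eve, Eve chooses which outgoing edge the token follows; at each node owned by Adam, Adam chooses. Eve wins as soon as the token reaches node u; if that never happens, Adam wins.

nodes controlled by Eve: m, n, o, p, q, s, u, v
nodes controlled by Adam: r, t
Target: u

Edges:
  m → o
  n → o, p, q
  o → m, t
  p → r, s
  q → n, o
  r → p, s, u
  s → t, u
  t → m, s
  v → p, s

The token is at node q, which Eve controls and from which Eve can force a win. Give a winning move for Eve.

A0 = {u}
A1: add {s} — s (Eve) has s→u.
A2: add {p, v} — p (Eve) has p→s; v (Eve) has v→s.
A3: add {n, r} — n (Eve) has n→p; r (Adam): all of {p, s, u} already in.
A4: add {q} — q (Eve) has q→n.
A5 = A4; e.g. m (Eve) has no edge into A4. Fixed point.
From q, successor n is in the attractor (rank 3); the other successor o is not.

n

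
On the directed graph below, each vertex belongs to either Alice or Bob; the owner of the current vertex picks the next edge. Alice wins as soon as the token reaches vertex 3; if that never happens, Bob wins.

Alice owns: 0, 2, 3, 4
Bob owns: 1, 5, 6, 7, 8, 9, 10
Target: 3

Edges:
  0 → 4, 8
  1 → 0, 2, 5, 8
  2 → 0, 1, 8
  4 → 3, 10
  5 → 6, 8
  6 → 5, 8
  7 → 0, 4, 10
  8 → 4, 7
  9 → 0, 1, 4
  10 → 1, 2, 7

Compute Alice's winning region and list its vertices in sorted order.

0, 2, 3, 4

A0 = {3}
A1: add {4} — 4 (Alice) has 4→3.
A2: add {0} — 0 (Alice) has 0→4.
A3: add {2} — 2 (Alice) has 2→0.
A4 = A3; e.g. 1 (Bob) can still go to 5. Fixed point.
Alice's winning region = {0, 2, 3, 4}.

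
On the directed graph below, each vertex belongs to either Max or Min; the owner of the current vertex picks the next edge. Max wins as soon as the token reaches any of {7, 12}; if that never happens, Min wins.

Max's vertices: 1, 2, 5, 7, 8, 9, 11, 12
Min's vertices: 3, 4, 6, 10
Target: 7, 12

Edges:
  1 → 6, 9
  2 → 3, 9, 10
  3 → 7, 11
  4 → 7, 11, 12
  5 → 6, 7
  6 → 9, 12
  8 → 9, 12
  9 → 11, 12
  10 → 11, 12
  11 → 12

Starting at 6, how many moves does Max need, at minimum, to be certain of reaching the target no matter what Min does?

2

A0 = {7, 12}
A1: add {5, 8, 9, 11} — 5 (Max) has 5→7; 8 (Max) has 8→12; 9 (Max) has 9→12; 11 (Max) has 11→12.
A2: add {1, 2, 3, 4, 6, 10} — 1 (Max) has 1→9; 2 (Max) has 2→9; 3 (Min): all of {7, 11} already in; 4 (Min): all of {7, 11, 12} already in; 6 (Min): all of {9, 12} already in; 10 (Min): all of {11, 12} already in.
A2 = all vertices. Fixed point.
6 enters the attractor at level 2, so Max can force the target in 2 moves from there.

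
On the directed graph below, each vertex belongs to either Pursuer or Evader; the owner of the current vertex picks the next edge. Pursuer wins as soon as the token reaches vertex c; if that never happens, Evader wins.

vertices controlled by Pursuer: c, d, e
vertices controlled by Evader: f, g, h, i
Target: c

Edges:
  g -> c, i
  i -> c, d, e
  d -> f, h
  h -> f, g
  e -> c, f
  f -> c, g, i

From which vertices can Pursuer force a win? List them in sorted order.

c, e

A0 = {c}
A1: add {e} — e (Pursuer) has e→c.
A2 = A1; e.g. d (Pursuer) has no edge into A1. Fixed point.
Pursuer's winning region = {c, e}.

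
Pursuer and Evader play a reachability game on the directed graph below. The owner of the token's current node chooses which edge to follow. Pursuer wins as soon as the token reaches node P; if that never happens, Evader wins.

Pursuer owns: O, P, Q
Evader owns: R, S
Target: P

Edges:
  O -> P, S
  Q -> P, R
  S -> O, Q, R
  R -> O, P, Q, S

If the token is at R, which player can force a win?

Evader

A0 = {P}
A1: add {O, Q} — O (Pursuer) has O→P; Q (Pursuer) has Q→P.
A2 = A1; e.g. R (Evader) can still go to S. Fixed point.
R never enters the attractor, so Evader can avoid the target forever.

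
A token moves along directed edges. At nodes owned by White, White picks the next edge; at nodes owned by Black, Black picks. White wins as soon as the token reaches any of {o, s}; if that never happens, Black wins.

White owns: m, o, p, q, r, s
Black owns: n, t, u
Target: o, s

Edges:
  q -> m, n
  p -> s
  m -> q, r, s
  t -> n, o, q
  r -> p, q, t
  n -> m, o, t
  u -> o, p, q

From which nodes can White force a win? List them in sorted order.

m, o, p, q, r, s, u

A0 = {o, s}
A1: add {m, p} — m (White) has m→s; p (White) has p→s.
A2: add {q, r} — q (White) has q→m; r (White) has r→p.
A3: add {u} — u (Black): all of {o, p, q} already in.
A4 = A3; e.g. n (Black) can still go to t. Fixed point.
White's winning region = {m, o, p, q, r, s, u}.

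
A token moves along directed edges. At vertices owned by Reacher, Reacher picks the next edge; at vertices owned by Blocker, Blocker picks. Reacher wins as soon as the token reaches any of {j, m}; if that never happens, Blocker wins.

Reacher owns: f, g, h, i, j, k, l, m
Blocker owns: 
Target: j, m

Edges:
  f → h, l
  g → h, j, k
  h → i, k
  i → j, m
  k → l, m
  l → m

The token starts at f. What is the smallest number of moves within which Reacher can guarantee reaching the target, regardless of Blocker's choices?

A0 = {j, m}
A1: add {g, i, k, l} — g (Reacher) has g→j; i (Reacher) has i→j; k (Reacher) has k→m; l (Reacher) has l→m.
A2: add {f, h} — f (Reacher) has f→l; h (Reacher) has h→i.
A2 = all vertices. Fixed point.
f enters the attractor at level 2, so Reacher can force the target in 2 moves from there.

2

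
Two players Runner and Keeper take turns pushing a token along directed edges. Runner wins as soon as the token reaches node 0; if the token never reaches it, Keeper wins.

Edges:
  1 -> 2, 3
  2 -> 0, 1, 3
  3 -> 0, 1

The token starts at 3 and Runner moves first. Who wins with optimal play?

Runner

Track states (vertex, player-to-move).
A0 = {(0,Runner), (0,Keeper)}
A1: add {(2,Runner), (3,Runner)}.
(3,Runner) ∈ A1 ⇒ Runner forces the target.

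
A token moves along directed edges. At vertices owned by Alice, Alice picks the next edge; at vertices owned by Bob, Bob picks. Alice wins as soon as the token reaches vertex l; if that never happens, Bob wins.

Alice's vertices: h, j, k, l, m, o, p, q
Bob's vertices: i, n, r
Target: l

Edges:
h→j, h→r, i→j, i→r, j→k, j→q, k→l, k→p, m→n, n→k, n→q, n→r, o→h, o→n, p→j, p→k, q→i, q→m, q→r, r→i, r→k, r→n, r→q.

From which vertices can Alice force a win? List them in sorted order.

h, j, k, l, o, p

A0 = {l}
A1: add {k} — k (Alice) has k→l.
A2: add {j, p} — j (Alice) has j→k; p (Alice) has p→k.
A3: add {h} — h (Alice) has h→j.
A4: add {o} — o (Alice) has o→h.
A5 = A4; e.g. i (Bob) can still go to r. Fixed point.
Alice's winning region = {h, j, k, l, o, p}.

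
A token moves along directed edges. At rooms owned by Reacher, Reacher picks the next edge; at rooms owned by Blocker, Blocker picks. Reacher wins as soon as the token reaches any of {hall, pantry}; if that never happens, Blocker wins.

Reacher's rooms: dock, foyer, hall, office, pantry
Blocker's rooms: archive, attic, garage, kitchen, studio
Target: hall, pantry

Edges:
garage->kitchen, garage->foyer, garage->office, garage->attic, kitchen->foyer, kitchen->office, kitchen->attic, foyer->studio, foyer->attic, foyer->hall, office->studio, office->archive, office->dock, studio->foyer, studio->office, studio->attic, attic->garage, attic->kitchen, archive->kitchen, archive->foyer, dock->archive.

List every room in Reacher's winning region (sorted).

A0 = {hall, pantry}
A1: add {foyer} — foyer (Reacher) has foyer→hall.
A2 = A1; e.g. garage (Blocker) can still go to kitchen. Fixed point.
Reacher's winning region = {foyer, hall, pantry}.

foyer, hall, pantry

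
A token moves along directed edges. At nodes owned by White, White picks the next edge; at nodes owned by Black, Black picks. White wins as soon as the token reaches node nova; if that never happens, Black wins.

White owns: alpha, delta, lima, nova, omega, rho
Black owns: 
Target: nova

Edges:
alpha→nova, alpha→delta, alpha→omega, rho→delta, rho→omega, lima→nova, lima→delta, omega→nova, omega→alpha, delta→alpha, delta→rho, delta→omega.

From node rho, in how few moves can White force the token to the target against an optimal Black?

2

A0 = {nova}
A1: add {alpha, lima, omega} — alpha (White) has alpha→nova; omega (White) has omega→nova; lima (White) has lima→nova.
A2: add {delta, rho} — delta (White) has delta→alpha; rho (White) has rho→omega.
A2 = all vertices. Fixed point.
rho enters the attractor at level 2, so White can force the target in 2 moves from there.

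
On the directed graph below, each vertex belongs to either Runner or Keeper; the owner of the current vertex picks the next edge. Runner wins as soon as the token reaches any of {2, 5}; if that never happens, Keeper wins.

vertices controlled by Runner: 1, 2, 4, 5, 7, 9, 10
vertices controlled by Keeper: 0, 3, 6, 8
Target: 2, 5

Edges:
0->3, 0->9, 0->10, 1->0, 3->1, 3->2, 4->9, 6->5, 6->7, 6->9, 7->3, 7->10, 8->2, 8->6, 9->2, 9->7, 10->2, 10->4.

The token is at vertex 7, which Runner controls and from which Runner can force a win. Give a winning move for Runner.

A0 = {2, 5}
A1: add {9, 10} — 9 (Runner) has 9→2; 10 (Runner) has 10→2.
A2: add {4, 7} — 4 (Runner) has 4→9; 7 (Runner) has 7→10.
A3: add {6} — 6 (Keeper): all of {5, 7, 9} already in.
A4: add {8} — 8 (Keeper): all of {2, 6} already in.
A5 = A4; e.g. 0 (Keeper) can still go to 3. Fixed point.
From 7, successor 10 is in the attractor (rank 1); the other successor 3 is not.

10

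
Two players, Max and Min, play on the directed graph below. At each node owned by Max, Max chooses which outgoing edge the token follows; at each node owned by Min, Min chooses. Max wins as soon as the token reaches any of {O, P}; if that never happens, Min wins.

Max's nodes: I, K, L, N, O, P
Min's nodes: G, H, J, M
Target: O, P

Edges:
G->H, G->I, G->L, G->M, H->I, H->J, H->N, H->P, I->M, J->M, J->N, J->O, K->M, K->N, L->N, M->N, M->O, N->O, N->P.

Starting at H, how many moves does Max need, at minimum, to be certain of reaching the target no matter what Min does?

A0 = {O, P}
A1: add {N} — N (Max) has N→O.
A2: add {K, L, M} — K (Max) has K→N; L (Max) has L→N; M (Min): all of {N, O} already in.
A3: add {I, J} — I (Max) has I→M; J (Min): all of {M, N, O} already in.
A4: add {H} — H (Min): all of {I, J, N, P} already in.
H enters the attractor at level 4, so Max can force the target in 4 moves from there.

4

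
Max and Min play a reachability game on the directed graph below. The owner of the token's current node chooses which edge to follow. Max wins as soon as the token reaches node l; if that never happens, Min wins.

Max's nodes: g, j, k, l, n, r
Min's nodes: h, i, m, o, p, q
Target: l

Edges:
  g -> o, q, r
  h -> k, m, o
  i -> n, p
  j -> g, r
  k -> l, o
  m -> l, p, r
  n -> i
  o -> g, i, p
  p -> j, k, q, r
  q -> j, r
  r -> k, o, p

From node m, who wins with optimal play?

Max

A0 = {l}
A1: add {k} — k (Max) has k→l.
A2: add {r} — r (Max) has r→k.
A3: add {g, j} — g (Max) has g→r; j (Max) has j→r.
A4: add {q} — q (Min): all of {j, r} already in.
A5: add {p} — p (Min): all of {j, k, q, r} already in.
A6: add {m} — m (Min): all of {l, p, r} already in.
A7 = A6; e.g. h (Min) can still go to o. Fixed point.
m ∈ A6, so Max can force the target.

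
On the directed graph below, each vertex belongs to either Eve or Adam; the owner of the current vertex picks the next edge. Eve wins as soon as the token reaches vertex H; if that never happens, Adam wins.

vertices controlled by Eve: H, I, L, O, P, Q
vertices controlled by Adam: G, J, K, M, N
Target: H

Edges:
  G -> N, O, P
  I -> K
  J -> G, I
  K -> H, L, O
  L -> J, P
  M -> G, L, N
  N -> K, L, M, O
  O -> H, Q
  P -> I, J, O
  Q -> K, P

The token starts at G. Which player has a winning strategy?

Adam

A0 = {H}
A1: add {O} — O (Eve) has O→H.
A2: add {P} — P (Eve) has P→O.
A3: add {L, Q} — L (Eve) has L→P; Q (Eve) has Q→P.
A4: add {K} — K (Adam): all of {H, L, O} already in.
A5: add {I} — I (Eve) has I→K.
A6 = A5; e.g. G (Adam) can still go to N. Fixed point.
G never enters the attractor, so Adam can avoid the target forever.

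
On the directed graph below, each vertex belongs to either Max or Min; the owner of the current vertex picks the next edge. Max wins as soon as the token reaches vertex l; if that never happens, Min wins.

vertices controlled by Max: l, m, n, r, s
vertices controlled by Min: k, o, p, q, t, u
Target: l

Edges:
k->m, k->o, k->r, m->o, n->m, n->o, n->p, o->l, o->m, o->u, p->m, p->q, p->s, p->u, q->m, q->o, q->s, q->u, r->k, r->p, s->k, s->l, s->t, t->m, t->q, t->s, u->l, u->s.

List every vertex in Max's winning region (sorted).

l, s, u

A0 = {l}
A1: add {s} — s (Max) has s→l.
A2: add {u} — u (Min): all of {l, s} already in.
A3 = A2; e.g. k (Min) can still go to m. Fixed point.
Max's winning region = {l, s, u}.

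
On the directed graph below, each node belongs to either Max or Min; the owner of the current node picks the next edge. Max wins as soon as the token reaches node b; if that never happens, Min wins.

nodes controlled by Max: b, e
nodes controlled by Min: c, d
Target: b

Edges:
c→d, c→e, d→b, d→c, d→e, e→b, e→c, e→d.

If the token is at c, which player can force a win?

Min

A0 = {b}
A1: add {e} — e (Max) has e→b.
A2 = A1; e.g. c (Min) can still go to d. Fixed point.
c never enters the attractor, so Min can avoid the target forever.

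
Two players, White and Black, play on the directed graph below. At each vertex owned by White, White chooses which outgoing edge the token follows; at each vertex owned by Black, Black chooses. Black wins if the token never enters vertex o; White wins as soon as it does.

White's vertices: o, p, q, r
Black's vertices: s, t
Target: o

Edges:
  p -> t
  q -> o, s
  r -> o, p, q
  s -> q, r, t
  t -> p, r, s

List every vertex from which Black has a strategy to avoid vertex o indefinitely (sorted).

p, s, t

A0 = {o}
A1: add {q, r} — q (White) has q→o; r (White) has r→o.
A2 = A1; e.g. p (White) has no edge into A1. Fixed point.
White's attractor = {o, q, r}; Black avoids the target exactly from the complement.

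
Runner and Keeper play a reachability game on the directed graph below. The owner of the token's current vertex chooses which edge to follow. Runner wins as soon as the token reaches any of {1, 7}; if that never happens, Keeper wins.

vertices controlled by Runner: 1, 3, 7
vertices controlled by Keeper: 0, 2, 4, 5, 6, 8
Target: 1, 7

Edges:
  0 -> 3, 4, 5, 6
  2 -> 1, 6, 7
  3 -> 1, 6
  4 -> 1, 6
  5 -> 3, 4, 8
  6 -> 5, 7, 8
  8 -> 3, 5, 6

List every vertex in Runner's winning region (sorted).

1, 3, 7

A0 = {1, 7}
A1: add {3} — 3 (Runner) has 3→1.
A2 = A1; e.g. 0 (Keeper) can still go to 4. Fixed point.
Runner's winning region = {1, 3, 7}.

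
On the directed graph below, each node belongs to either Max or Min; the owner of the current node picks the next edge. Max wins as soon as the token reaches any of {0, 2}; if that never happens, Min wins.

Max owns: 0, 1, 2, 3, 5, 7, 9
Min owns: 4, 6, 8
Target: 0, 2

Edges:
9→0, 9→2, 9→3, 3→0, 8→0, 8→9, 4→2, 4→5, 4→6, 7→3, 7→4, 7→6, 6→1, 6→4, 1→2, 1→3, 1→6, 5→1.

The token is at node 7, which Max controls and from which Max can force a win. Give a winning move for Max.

3

A0 = {0, 2}
A1: add {1, 3, 9} — 1 (Max) has 1→2; 3 (Max) has 3→0; 9 (Max) has 9→0.
A2: add {5, 7, 8} — 5 (Max) has 5→1; 7 (Max) has 7→3; 8 (Min): all of {0, 9} already in.
A3 = A2; e.g. 4 (Min) can still go to 6. Fixed point.
From 7, successor 3 is in the attractor (rank 1); the other successors 4, 6 are not.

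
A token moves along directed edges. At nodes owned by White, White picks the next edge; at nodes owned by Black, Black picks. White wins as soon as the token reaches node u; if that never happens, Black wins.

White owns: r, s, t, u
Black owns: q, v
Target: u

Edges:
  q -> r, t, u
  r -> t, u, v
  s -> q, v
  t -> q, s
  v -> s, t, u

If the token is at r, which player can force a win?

A0 = {u}
A1: add {r} — r (White) has r→u.
A2 = A1; e.g. q (Black) can still go to t. Fixed point.
r ∈ A1, so White can force the target.

White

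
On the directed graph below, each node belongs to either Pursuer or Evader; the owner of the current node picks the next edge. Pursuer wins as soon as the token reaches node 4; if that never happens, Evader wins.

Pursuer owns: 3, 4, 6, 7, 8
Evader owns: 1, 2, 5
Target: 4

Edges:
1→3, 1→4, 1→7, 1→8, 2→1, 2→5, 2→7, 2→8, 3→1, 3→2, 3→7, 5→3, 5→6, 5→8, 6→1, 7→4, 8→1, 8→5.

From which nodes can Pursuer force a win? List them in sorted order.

3, 4, 7

A0 = {4}
A1: add {7} — 7 (Pursuer) has 7→4.
A2: add {3} — 3 (Pursuer) has 3→7.
A3 = A2; e.g. 1 (Evader) can still go to 8. Fixed point.
Pursuer's winning region = {3, 4, 7}.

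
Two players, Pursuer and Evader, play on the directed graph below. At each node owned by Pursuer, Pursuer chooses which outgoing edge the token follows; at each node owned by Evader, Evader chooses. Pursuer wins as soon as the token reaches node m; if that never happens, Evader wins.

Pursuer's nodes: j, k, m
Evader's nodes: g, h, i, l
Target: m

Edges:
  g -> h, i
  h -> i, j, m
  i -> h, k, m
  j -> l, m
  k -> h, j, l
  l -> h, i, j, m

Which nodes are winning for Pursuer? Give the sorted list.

A0 = {m}
A1: add {j} — j (Pursuer) has j→m.
A2: add {k} — k (Pursuer) has k→j.
A3 = A2; e.g. g (Evader) can still go to h. Fixed point.
Pursuer's winning region = {j, k, m}.

j, k, m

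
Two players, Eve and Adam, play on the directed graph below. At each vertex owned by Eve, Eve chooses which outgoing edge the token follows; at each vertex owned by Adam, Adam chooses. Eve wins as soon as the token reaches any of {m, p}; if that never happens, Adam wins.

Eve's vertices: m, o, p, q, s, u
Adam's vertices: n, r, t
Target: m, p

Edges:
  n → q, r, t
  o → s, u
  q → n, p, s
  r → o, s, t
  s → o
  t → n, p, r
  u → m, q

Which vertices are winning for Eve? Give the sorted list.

A0 = {m, p}
A1: add {q, u} — q (Eve) has q→p; u (Eve) has u→m.
A2: add {o} — o (Eve) has o→u.
A3: add {s} — s (Eve) has s→o.
A4 = A3; e.g. n (Adam) can still go to r. Fixed point.
Eve's winning region = {m, o, p, q, s, u}.

m, o, p, q, s, u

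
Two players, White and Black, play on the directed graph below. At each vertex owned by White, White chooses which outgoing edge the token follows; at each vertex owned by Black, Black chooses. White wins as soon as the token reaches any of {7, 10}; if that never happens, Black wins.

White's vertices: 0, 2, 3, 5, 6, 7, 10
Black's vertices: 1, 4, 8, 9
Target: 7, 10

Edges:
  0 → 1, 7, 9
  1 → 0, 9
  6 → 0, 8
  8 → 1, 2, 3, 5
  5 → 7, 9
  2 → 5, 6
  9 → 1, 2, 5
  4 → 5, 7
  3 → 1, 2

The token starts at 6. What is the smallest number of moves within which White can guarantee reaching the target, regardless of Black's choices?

2

A0 = {7, 10}
A1: add {0, 5} — 0 (White) has 0→7; 5 (White) has 5→7.
A2: add {2, 4, 6} — 2 (White) has 2→5; 4 (Black): all of {5, 7} already in; 6 (White) has 6→0.
6 enters the attractor at level 2, so White can force the target in 2 moves from there.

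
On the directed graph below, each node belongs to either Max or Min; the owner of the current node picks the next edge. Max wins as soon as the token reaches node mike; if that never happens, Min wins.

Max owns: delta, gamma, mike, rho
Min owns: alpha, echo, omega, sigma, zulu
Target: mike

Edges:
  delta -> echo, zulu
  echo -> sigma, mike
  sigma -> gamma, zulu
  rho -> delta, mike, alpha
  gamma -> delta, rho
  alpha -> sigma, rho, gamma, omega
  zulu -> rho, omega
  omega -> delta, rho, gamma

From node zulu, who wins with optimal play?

A0 = {mike}
A1: add {rho} — rho (Max) has rho→mike.
A2: add {gamma} — gamma (Max) has gamma→rho.
A3 = A2; e.g. delta (Max) has no edge into A2. Fixed point.
zulu never enters the attractor, so Min can avoid the target forever.

Min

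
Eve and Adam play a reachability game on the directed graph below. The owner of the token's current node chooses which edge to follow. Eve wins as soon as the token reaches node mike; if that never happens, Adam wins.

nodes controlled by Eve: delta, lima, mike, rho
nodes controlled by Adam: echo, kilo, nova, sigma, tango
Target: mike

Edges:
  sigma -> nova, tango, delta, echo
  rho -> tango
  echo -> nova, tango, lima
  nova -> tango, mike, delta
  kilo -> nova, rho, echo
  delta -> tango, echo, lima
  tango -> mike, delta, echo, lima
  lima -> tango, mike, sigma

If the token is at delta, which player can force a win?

A0 = {mike}
A1: add {lima} — lima (Eve) has lima→mike.
A2: add {delta} — delta (Eve) has delta→lima.
A3 = A2; e.g. nova (Adam) can still go to tango. Fixed point.
delta ∈ A2, so Eve can force the target.

Eve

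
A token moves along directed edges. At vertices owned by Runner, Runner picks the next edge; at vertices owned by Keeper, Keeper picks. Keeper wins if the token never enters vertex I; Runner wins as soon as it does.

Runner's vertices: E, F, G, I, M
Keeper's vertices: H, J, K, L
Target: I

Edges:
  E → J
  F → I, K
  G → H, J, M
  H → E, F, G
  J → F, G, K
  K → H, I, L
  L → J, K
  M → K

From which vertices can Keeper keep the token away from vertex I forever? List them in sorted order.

A0 = {I}
A1: add {F} — F (Runner) has F→I.
A2 = A1; e.g. E (Runner) has no edge into A1. Fixed point.
Runner's attractor = {F, I}; Keeper avoids the target exactly from the complement.

E, G, H, J, K, L, M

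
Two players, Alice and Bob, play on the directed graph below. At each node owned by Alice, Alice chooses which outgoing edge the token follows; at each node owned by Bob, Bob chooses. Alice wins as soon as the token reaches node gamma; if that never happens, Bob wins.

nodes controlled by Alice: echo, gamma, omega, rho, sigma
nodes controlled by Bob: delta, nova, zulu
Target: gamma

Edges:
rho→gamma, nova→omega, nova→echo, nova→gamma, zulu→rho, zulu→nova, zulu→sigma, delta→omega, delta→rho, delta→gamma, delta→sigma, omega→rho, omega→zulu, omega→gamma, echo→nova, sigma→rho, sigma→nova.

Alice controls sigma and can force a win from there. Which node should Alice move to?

rho

A0 = {gamma}
A1: add {omega, rho} — omega (Alice) has omega→gamma; rho (Alice) has rho→gamma.
A2: add {sigma} — sigma (Alice) has sigma→rho.
A3: add {delta} — delta (Bob): all of {omega, rho, gamma, sigma} already in.
A4 = A3; e.g. echo (Alice) has no edge into A3. Fixed point.
From sigma, successor rho is in the attractor (rank 1); the other successor nova is not.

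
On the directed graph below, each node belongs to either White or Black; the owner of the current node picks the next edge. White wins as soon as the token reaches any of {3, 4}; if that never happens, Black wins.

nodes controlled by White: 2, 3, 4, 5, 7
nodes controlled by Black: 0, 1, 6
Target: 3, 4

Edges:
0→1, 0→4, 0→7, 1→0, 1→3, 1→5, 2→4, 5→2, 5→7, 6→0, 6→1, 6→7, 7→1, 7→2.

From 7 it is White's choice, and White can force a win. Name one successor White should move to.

2

A0 = {3, 4}
A1: add {2} — 2 (White) has 2→4.
A2: add {5, 7} — 5 (White) has 5→2; 7 (White) has 7→2.
A3 = A2; e.g. 0 (Black) can still go to 1. Fixed point.
From 7, successor 2 is in the attractor (rank 1); the other successor 1 is not.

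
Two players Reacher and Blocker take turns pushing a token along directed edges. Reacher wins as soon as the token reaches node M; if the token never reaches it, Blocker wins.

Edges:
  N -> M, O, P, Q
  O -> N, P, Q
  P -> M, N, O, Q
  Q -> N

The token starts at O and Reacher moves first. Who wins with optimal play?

Reacher

Track states (vertex, player-to-move).
A0 = {(M,Reacher), (M,Blocker)}
A1: add {(N,Reacher), (P,Reacher)}.
A2: add {(Q,Blocker)}.
A3: add {(O,Reacher)}.
(O,Reacher) ∈ A3 ⇒ Reacher forces the target.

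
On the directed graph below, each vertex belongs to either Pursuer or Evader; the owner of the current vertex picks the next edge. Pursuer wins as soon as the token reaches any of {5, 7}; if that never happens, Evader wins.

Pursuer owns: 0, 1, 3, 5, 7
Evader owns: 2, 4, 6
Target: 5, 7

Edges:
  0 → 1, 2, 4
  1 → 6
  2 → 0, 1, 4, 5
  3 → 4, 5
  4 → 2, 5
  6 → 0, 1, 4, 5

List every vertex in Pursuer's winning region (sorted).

A0 = {5, 7}
A1: add {3} — 3 (Pursuer) has 3→5.
A2 = A1; e.g. 0 (Pursuer) has no edge into A1. Fixed point.
Pursuer's winning region = {3, 5, 7}.

3, 5, 7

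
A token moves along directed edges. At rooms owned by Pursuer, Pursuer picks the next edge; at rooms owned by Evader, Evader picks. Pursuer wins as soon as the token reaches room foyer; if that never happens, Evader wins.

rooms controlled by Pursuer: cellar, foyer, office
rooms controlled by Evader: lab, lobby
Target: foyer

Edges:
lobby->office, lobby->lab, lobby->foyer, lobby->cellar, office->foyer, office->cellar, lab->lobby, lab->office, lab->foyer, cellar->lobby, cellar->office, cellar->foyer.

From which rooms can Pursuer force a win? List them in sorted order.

A0 = {foyer}
A1: add {cellar, office} — office (Pursuer) has office→foyer; cellar (Pursuer) has cellar→foyer.
A2 = A1; e.g. lobby (Evader) can still go to lab. Fixed point.
Pursuer's winning region = {cellar, foyer, office}.

cellar, foyer, office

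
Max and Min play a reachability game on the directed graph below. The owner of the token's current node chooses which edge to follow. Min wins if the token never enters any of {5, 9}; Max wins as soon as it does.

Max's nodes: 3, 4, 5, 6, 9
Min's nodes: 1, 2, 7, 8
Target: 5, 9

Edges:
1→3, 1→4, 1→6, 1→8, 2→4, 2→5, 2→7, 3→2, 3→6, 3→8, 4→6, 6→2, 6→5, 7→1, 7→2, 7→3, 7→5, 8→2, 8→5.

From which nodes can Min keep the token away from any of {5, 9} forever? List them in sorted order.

A0 = {5, 9}
A1: add {6} — 6 (Max) has 6→5.
A2: add {3, 4} — 3 (Max) has 3→6; 4 (Max) has 4→6.
A3 = A2; e.g. 1 (Min) can still go to 8. Fixed point.
Max's attractor = {3, 4, 5, 6, 9}; Min avoids the target exactly from the complement.

1, 2, 7, 8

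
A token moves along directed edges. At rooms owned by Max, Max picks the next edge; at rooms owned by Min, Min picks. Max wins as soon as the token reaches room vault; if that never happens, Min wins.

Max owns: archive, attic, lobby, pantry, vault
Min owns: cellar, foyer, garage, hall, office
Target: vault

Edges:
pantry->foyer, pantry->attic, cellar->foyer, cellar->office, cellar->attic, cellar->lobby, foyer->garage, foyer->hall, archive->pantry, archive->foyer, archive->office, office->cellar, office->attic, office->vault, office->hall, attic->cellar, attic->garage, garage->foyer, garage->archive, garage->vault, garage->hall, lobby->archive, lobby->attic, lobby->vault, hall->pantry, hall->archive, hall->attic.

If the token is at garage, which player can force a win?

Min

A0 = {vault}
A1: add {lobby} — lobby (Max) has lobby→vault.
A2 = A1; e.g. pantry (Max) has no edge into A1. Fixed point.
garage never enters the attractor, so Min can avoid the target forever.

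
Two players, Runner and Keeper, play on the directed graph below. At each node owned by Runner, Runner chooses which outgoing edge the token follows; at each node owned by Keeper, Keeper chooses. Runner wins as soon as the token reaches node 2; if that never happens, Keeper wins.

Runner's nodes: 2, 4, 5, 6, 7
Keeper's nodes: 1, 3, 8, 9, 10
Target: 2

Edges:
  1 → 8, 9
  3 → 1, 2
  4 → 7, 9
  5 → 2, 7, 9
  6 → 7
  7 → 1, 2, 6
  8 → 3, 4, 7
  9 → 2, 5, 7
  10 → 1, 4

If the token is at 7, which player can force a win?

Runner

A0 = {2}
A1: add {5, 7} — 5 (Runner) has 5→2; 7 (Runner) has 7→2.
7 ∈ A1, so Runner can force the target.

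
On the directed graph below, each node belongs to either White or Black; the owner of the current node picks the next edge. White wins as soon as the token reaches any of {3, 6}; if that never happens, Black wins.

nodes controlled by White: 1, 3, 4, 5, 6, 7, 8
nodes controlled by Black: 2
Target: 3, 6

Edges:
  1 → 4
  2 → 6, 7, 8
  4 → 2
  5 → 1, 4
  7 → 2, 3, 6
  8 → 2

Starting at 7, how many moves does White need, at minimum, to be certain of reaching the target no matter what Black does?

A0 = {3, 6}
A1: add {7} — 7 (White) has 7→3.
A2 = A1; e.g. 1 (White) has no edge into A1. Fixed point.
7 enters the attractor at level 1, so White can force the target in 1 move from there.

1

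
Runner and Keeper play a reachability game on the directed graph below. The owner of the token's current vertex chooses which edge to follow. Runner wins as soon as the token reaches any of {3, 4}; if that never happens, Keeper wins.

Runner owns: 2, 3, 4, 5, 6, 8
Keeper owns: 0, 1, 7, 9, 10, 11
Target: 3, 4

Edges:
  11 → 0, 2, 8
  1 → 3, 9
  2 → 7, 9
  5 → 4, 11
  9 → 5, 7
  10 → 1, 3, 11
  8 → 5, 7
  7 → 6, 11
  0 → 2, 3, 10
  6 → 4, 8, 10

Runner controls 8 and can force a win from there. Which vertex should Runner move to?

5

A0 = {3, 4}
A1: add {5, 6} — 5 (Runner) has 5→4; 6 (Runner) has 6→4.
A2: add {8} — 8 (Runner) has 8→5.
A3 = A2; e.g. 0 (Keeper) can still go to 2. Fixed point.
From 8, successor 5 is in the attractor (rank 1); the other successor 7 is not.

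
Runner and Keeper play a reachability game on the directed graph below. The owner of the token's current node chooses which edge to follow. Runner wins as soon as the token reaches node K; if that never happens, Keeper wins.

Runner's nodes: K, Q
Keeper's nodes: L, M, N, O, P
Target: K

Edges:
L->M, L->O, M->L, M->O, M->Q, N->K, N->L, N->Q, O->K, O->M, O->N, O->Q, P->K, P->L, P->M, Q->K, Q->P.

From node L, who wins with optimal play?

Keeper

A0 = {K}
A1: add {Q} — Q (Runner) has Q→K.
A2 = A1; e.g. L (Keeper) can still go to M. Fixed point.
L never enters the attractor, so Keeper can avoid the target forever.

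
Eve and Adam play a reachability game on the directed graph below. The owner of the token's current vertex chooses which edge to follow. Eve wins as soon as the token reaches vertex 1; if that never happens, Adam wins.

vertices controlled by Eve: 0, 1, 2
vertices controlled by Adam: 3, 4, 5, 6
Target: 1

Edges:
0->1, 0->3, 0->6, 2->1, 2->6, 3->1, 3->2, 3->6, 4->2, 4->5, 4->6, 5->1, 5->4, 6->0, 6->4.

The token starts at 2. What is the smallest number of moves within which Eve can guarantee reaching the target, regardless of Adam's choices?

A0 = {1}
A1: add {0, 2} — 0 (Eve) has 0→1; 2 (Eve) has 2→1.
A2 = A1; e.g. 3 (Adam) can still go to 6. Fixed point.
2 enters the attractor at level 1, so Eve can force the target in 1 move from there.

1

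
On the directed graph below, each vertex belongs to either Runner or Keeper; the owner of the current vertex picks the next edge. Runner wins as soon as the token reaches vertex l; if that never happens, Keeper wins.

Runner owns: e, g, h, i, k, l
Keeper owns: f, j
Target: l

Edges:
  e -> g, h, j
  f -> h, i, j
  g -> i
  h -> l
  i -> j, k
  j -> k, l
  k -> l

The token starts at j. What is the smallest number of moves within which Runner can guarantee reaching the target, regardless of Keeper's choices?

A0 = {l}
A1: add {h, k} — h (Runner) has h→l; k (Runner) has k→l.
A2: add {e, i, j} — e (Runner) has e→h; i (Runner) has i→k; j (Keeper): all of {k, l} already in.
j enters the attractor at level 2, so Runner can force the target in 2 moves from there.

2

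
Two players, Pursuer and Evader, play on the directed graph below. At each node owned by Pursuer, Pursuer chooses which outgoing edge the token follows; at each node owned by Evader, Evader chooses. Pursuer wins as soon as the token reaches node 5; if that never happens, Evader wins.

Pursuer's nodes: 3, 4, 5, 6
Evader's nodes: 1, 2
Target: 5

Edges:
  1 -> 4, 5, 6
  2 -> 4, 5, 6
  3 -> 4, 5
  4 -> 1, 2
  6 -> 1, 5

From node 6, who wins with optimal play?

A0 = {5}
A1: add {3, 6} — 3 (Pursuer) has 3→5; 6 (Pursuer) has 6→5.
A2 = A1; e.g. 1 (Evader) can still go to 4. Fixed point.
6 ∈ A1, so Pursuer can force the target.

Pursuer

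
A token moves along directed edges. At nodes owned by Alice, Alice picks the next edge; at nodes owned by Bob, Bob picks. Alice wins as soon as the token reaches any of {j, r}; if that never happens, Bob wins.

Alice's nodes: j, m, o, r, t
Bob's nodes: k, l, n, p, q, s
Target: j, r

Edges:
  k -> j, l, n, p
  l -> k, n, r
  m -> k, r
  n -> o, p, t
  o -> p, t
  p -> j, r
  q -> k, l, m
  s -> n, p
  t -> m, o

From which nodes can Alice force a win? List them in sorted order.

A0 = {j, r}
A1: add {m, p} — m (Alice) has m→r; p (Bob): all of {j, r} already in.
A2: add {o, t} — o (Alice) has o→p; t (Alice) has t→m.
A3: add {n} — n (Bob): all of {o, p, t} already in.
A4: add {s} — s (Bob): all of {n, p} already in.
A5 = A4; e.g. k (Bob) can still go to l. Fixed point.
Alice's winning region = {j, m, n, o, p, r, s, t}.

j, m, n, o, p, r, s, t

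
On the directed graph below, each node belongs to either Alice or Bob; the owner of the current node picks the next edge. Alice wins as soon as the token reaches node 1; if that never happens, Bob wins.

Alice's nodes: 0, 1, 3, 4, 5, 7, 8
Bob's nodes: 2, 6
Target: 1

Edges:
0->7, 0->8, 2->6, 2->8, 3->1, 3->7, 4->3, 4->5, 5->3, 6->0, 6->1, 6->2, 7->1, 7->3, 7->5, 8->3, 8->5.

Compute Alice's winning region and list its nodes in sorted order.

0, 1, 3, 4, 5, 7, 8

A0 = {1}
A1: add {3, 7} — 3 (Alice) has 3→1; 7 (Alice) has 7→1.
A2: add {0, 4, 5, 8} — 0 (Alice) has 0→7; 4 (Alice) has 4→3; 5 (Alice) has 5→3; 8 (Alice) has 8→3.
A3 = A2; e.g. 2 (Bob) can still go to 6. Fixed point.
Alice's winning region = {0, 1, 3, 4, 5, 7, 8}.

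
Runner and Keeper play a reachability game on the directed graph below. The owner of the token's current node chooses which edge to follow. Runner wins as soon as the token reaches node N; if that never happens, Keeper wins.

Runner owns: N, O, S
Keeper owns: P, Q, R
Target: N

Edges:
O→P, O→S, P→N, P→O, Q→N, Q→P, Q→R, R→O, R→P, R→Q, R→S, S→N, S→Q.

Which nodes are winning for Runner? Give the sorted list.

N, O, P, S

A0 = {N}
A1: add {S} — S (Runner) has S→N.
A2: add {O} — O (Runner) has O→S.
A3: add {P} — P (Keeper): all of {N, O} already in.
A4 = A3; e.g. Q (Keeper) can still go to R. Fixed point.
Runner's winning region = {N, O, P, S}.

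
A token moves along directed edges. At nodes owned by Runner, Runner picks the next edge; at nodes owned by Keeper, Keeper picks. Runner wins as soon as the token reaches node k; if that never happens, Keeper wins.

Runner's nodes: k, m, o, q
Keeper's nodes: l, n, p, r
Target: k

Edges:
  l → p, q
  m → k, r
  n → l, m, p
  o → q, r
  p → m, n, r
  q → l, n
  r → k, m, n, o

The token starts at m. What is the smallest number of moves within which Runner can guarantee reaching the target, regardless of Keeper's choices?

A0 = {k}
A1: add {m} — m (Runner) has m→k.
A2 = A1; e.g. l (Keeper) can still go to p. Fixed point.
m enters the attractor at level 1, so Runner can force the target in 1 move from there.

1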